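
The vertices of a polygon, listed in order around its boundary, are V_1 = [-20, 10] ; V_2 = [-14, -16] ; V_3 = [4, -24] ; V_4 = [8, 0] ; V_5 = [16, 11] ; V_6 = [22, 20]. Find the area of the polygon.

919

Apply Gauss's area formula: 2A = Σ (x_i·y_{i+1} − x_{i+1}·y_i), indices taken mod 6.
Σ = (460) + (400) + (192) + (88) + (78) + (620) = 1838
Area = |Σ|/2 = 919.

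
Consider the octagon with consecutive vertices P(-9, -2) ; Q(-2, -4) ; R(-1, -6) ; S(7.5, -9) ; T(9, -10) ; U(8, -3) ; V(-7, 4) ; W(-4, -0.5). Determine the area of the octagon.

93.5

Cross-terms: 32, 8, 54, 6, 53, 11, 19.5, 3.5  ⇒  Σ = 187
Area = |Σ|/2 = 93.5.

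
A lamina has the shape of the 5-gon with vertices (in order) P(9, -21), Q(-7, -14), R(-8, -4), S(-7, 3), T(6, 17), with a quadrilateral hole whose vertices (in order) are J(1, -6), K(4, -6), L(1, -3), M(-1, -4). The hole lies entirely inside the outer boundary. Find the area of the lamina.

405

Outer boundary:
Σ = (-273) + (-84) + (-52) + (-137) + (-279) = -825
Area = |Σ|/2 = 412.5.
Hole:
Apply the surveyor's formula: 2A = Σ (x_i·y_{i+1} − x_{i+1}·y_i), indices taken mod 4.
Σ = (18) + (-6) + (-7) + (10) = 15
Area = |Σ|/2 = 7.5.
Net area = 412.5 − 7.5 = 405.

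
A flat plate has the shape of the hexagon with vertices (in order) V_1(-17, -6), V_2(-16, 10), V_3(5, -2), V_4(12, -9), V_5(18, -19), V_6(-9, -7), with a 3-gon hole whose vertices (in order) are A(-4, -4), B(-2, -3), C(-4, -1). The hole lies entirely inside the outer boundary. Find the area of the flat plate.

Outer boundary:
Apply Gauss's area formula: 2A = Σ (x_i·y_{i+1} − x_{i+1}·y_i), indices taken mod 6.
Σ = (-266) + (-18) + (-21) + (-66) + (-297) + (-65) = -733
Area = |Σ|/2 = 366.5.
Hole:
Apply the shoelace formula: 2A = Σ (x_i·y_{i+1} − x_{i+1}·y_i), indices taken mod 3.
Σ = (4) + (-10) + (12) = 6
Area = |Σ|/2 = 3.
Net area = 366.5 − 3 = 363.5.

363.5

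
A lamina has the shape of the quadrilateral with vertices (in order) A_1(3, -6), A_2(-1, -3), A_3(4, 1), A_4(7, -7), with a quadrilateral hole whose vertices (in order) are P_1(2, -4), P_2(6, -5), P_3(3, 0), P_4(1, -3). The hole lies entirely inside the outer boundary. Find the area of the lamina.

Outer boundary:
A_1→A_2: (3)(-3) − (-1)(-6) = -15
A_2→A_3: (-1)(1) − (4)(-3) = 11
A_3→A_4: (4)(-7) − (7)(1) = -35
A_4→A_1: (7)(-6) − (3)(-7) = -21
Σ = -60
Area = |Σ|/2 = 30.
Hole:
Cross-terms: 14, 15, -9, 2  ⇒  Σ = 22
Area = |Σ|/2 = 11.
Net area = 30 − 11 = 19.

19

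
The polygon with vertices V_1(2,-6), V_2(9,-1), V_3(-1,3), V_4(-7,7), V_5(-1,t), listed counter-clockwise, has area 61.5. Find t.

-2

Write out the shoelace sum; only the two edges meeting at V_5 involve t:
2·Area = [((-7)·t − (-1)·7) + ((-1)·(-6) − 2·t)] + 92
       = -9·t + 105 = 123
⇒ t = -2.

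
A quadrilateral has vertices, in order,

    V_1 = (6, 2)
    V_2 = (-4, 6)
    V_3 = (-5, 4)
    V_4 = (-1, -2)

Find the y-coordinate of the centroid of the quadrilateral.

Apply the shoelace formula. First the cross-terms c_i = x_i·y_{i+1} − x_{i+1}·y_i:
  44, 14, 14, 10  ⇒  2A = 82, A = 41.
Then Σ (y_i + y_{i+1})·c_i = 520, so ȳ = 520 / (6·41) = 260/123.

260/123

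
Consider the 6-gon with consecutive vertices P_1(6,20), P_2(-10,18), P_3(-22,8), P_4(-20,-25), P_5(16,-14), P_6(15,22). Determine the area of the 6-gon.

1372

Apply the shoelace (surveyor's) formula: 2A = Σ (x_i·y_{i+1} − x_{i+1}·y_i), indices taken mod 6.
P_1→P_2: (6)(18) − (-10)(20) = 308
P_2→P_3: (-10)(8) − (-22)(18) = 316
P_3→P_4: (-22)(-25) − (-20)(8) = 710
P_4→P_5: (-20)(-14) − (16)(-25) = 680
P_5→P_6: (16)(22) − (15)(-14) = 562
P_6→P_1: (15)(20) − (6)(22) = 168
Σ = 2744
Area = |Σ|/2 = 1372.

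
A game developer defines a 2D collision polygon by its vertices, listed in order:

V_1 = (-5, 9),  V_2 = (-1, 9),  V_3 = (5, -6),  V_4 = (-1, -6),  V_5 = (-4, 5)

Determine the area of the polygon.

Apply the surveyor's formula: 2A = Σ (x_i·y_{i+1} − x_{i+1}·y_i), indices taken mod 5.
V_1→V_2: (-5)(9) − (-1)(9) = -36
V_2→V_3: (-1)(-6) − (5)(9) = -39
V_3→V_4: (5)(-6) − (-1)(-6) = -36
V_4→V_5: (-1)(5) − (-4)(-6) = -29
V_5→V_1: (-4)(9) − (-5)(5) = -11
Σ = -151
Area = |Σ|/2 = 75.5.

75.5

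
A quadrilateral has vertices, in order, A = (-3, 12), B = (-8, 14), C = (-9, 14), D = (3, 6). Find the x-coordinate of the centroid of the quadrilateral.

-128/39

Apply the shoelace (surveyor's) formula. First the cross-terms c_i = x_i·y_{i+1} − x_{i+1}·y_i:
  54, 14, -96, 54  ⇒  2A = 26, A = 13.
Then Σ (x_i + x_{i+1})·c_i = -256, so x̄ = -256 / (6·13) = -128/39.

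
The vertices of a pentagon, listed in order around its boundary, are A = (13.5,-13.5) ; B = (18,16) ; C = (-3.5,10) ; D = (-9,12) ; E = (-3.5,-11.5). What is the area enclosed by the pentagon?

Apply the shoelace formula: 2A = Σ (x_i·y_{i+1} − x_{i+1}·y_i), indices taken mod 5.
Σ = (459) + (236) + (48) + (145.5) + (202.5) = 1091
Area = |Σ|/2 = 545.5.

545.5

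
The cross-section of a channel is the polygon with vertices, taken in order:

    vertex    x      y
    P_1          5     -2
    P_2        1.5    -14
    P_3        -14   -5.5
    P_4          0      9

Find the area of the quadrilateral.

221.125

Apply Gauss's area formula: 2A = Σ (x_i·y_{i+1} − x_{i+1}·y_i), indices taken mod 4.
Cross-terms: -67, -204.25, -126, -45  ⇒  Σ = -442.25
Area = |Σ|/2 = 221.125.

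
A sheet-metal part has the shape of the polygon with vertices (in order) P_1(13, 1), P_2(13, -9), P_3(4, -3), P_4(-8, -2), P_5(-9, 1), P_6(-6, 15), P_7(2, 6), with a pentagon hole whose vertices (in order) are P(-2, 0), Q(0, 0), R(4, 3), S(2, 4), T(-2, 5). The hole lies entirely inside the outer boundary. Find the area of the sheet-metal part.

Outer boundary:
Apply the surveyor's formula: 2A = Σ (x_i·y_{i+1} − x_{i+1}·y_i), indices taken mod 7.
Σ = (-130) + (-3) + (-32) + (-26) + (-129) + (-66) + (-76) = -462
Area = |Σ|/2 = 231.
Hole:
Apply the surveyor's formula: 2A = Σ (x_i·y_{i+1} − x_{i+1}·y_i), indices taken mod 5.
Σ = (0) + (0) + (10) + (18) + (10) = 38
Area = |Σ|/2 = 19.
Net area = 231 − 19 = 212.

212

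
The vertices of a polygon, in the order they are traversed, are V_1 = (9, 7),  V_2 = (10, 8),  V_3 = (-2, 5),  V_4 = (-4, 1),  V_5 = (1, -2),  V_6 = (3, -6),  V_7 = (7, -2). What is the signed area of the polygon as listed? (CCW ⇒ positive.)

98

Apply the shoelace (surveyor's) formula: 2A = Σ (x_i·y_{i+1} − x_{i+1}·y_i), indices taken mod 7.
Cross-terms: 2, 66, 18, 7, 0, 36, 67  ⇒  Σ = 196
Signed area = Σ/2 = 98 (positive ⇒ counter-clockwise traversal).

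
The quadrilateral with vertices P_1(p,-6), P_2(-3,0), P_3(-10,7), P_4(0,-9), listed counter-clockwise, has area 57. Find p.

7

Write out the shoelace sum; only the two edges meeting at P_1 involve p:
2·Area = [(0·(-6) − p·(-9)) + (p·0 − (-3)·(-6))] + 69
       = 9·p + 51 = 114
⇒ p = 7.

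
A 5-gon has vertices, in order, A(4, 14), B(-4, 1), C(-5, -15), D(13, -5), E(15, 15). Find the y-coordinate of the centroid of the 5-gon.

Apply the shoelace formula. First the cross-terms c_i = x_i·y_{i+1} − x_{i+1}·y_i:
  60, 65, 220, 270, 150  ⇒  2A = 765, A = 382.5.
Then Σ (y_i + y_{i+1})·c_i = 2640, so ȳ = 2640 / (6·382.5) = 176/153.

176/153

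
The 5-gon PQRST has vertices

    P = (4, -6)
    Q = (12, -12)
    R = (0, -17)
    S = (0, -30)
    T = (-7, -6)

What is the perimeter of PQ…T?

|PQ| = √((8)² + (-6)²) = √100 = 10
|QR| = √((-12)² + (-5)²) = √169 = 13
|RS| = √((0)² + (-13)²) = √169 = 13
|ST| = √((-7)² + (24)²) = √625 = 25
|TP| = √((11)² + (0)²) = √121 = 11
Perimeter = 10 + 13 + 13 + 25 + 11 = 72.

72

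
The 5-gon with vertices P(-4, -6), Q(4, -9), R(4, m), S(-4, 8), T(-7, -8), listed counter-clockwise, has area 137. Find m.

Write out the shoelace sum; only the two edges meeting at R involve m:
2·Area = [(4·m − 4·(-9)) + (4·8 − (-4)·m)] + 158
       = 8·m + 226 = 274
⇒ m = 6.

6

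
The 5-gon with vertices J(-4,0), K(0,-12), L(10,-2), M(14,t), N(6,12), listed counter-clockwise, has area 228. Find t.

Write out the shoelace sum; only the two edges meeting at M involve t:
2·Area = [(10·t − 14·(-2)) + (14·12 − 6·t)] + 216
       = 4·t + 412 = 456
⇒ t = 11.

11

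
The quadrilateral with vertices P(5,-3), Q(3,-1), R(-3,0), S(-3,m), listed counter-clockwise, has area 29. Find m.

-6

Write out the shoelace sum; only the two edges meeting at S involve m:
2·Area = [((-3)·m − (-3)·0) + ((-3)·(-3) − 5·m)] + 1
       = -8·m + 10 = 58
⇒ m = -6.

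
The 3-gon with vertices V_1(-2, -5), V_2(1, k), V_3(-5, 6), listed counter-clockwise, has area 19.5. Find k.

-3

The doubled signed area Σ (x_i y_{i+1} − x_{i+1} y_i) is linear in k.
With k=0 it equals 48; the coefficient of k is 3 (from the two edges through V_2).
So 3·k + 48 = 2·19.5 = 39 ⇒ k = -3.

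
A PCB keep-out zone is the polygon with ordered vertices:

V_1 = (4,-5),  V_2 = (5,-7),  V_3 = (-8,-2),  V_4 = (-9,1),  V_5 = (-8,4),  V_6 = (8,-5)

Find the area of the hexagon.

67.5

Cross-terms: -3, -66, -26, -28, 8, -20  ⇒  Σ = -135
Area = |Σ|/2 = 67.5.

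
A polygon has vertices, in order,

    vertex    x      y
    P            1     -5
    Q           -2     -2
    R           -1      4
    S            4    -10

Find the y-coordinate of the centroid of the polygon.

Apply Gauss's area formula. First the cross-terms c_i = x_i·y_{i+1} − x_{i+1}·y_i:
  -12, -10, -6, -10  ⇒  2A = -38, A = -19.
Then Σ (y_i + y_{i+1})·c_i = 250, so ȳ = 250 / (6·(-19)) = -125/57.

-125/57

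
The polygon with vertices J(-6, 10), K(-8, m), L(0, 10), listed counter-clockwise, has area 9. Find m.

7

The doubled signed area Σ (x_i y_{i+1} − x_{i+1} y_i) is linear in m.
With m=0 it equals 60; the coefficient of m is -6 (from the two edges through K).
So -6·m + 60 = 2·9 = 18 ⇒ m = 7.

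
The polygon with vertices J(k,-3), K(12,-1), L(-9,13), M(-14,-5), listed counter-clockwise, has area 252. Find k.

The doubled signed area Σ (x_i y_{i+1} − x_{i+1} y_i) is linear in k.
With k=0 it equals 452; the coefficient of k is 4 (from the two edges through J).
So 4·k + 452 = 2·252 = 504 ⇒ k = 13.

13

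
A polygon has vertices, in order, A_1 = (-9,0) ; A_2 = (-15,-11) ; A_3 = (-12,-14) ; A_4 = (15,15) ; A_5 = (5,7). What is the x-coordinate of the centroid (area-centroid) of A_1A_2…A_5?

-337/75

Apply the shoelace formula. First the cross-terms c_i = x_i·y_{i+1} − x_{i+1}·y_i:
  99, 78, 30, 30, 63  ⇒  2A = 300, A = 150.
Then Σ (x_i + x_{i+1})·c_i = -4044, so x̄ = -4044 / (6·150) = -337/75.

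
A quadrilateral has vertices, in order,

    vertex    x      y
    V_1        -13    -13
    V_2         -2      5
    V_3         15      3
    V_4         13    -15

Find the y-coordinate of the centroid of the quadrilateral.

-5.6

Apply the shoelace formula. First the cross-terms c_i = x_i·y_{i+1} − x_{i+1}·y_i:
  -91, -81, -264, -364  ⇒  2A = -800, A = -400.
Then Σ (y_i + y_{i+1})·c_i = 13440, so ȳ = 13440 / (6·(-400)) = -5.6.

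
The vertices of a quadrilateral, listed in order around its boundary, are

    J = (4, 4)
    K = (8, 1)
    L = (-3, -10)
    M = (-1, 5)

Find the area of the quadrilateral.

Apply Gauss's area formula: 2A = Σ (x_i·y_{i+1} − x_{i+1}·y_i), indices taken mod 4.
Σ = (-28) + (-77) + (-25) + (-24) = -154
Area = |Σ|/2 = 77.

77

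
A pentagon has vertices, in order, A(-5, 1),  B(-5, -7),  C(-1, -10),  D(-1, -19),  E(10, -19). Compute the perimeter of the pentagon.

58

|AB| = √((0)² + (-8)²) = √64 = 8
|BC| = √((4)² + (-3)²) = √25 = 5
|CD| = √((0)² + (-9)²) = √81 = 9
|DE| = √((11)² + (0)²) = √121 = 11
|EA| = √((-15)² + (20)²) = √625 = 25
Perimeter = 8 + 5 + 9 + 11 + 25 = 58.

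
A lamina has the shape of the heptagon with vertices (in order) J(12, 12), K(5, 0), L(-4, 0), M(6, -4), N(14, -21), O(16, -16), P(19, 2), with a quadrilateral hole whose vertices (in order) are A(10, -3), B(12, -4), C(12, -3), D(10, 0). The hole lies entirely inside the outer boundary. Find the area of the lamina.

265

Outer boundary:
Apply the surveyor's formula: 2A = Σ (x_i·y_{i+1} − x_{i+1}·y_i), indices taken mod 7.
Cross-terms: -60, 0, 16, -70, 112, 336, 204  ⇒  Σ = 538
Area = |Σ|/2 = 269.
Hole:
Apply the shoelace (surveyor's) formula: 2A = Σ (x_i·y_{i+1} − x_{i+1}·y_i), indices taken mod 4.
Σ = (-4) + (12) + (30) + (-30) = 8
Area = |Σ|/2 = 4.
Net area = 269 − 4 = 265.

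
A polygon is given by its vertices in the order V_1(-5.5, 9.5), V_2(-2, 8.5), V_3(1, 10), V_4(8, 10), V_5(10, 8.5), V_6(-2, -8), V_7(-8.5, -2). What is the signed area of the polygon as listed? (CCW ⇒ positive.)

-188.5

Apply the shoelace formula: 2A = Σ (x_i·y_{i+1} − x_{i+1}·y_i), indices taken mod 7.
Σ = (-27.75) + (-28.5) + (-70) + (-32) + (-63) + (-64) + (-91.75) = -377
Signed area = Σ/2 = -188.5 (negative ⇒ clockwise traversal).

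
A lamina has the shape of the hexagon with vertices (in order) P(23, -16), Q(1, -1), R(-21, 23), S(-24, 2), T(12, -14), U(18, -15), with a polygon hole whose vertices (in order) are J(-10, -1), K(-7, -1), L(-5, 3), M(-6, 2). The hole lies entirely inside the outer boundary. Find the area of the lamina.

467.5

Outer boundary:
P→Q: (23)(-1) − (1)(-16) = -7
Q→R: (1)(23) − (-21)(-1) = 2
R→S: (-21)(2) − (-24)(23) = 510
S→T: (-24)(-14) − (12)(2) = 312
T→U: (12)(-15) − (18)(-14) = 72
U→P: (18)(-16) − (23)(-15) = 57
Σ = 946
Area = |Σ|/2 = 473.
Hole:
Apply the surveyor's formula: 2A = Σ (x_i·y_{i+1} − x_{i+1}·y_i), indices taken mod 4.
Σ = (3) + (-26) + (8) + (26) = 11
Area = |Σ|/2 = 5.5.
Net area = 473 − 5.5 = 467.5.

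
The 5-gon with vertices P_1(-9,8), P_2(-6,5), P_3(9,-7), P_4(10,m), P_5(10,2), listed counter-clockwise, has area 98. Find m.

-8

The doubled signed area Σ (x_i y_{i+1} − x_{i+1} y_i) is linear in m.
With m=0 it equals 188; the coefficient of m is -1 (from the two edges through P_4).
So -1·m + 188 = 2·98 = 196 ⇒ m = -8.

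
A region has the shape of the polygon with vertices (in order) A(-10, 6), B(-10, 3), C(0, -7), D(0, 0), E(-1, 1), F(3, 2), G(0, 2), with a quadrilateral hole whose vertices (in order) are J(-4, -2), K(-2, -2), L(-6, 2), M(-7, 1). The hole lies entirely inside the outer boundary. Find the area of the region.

Outer boundary:
Apply the surveyor's formula: 2A = Σ (x_i·y_{i+1} − x_{i+1}·y_i), indices taken mod 7.
Cross-terms: 30, 70, 0, 0, -5, 6, 20  ⇒  Σ = 121
Area = |Σ|/2 = 60.5.
Hole:
J→K: (-4)(-2) − (-2)(-2) = 4
K→L: (-2)(2) − (-6)(-2) = -16
L→M: (-6)(1) − (-7)(2) = 8
M→J: (-7)(-2) − (-4)(1) = 18
Σ = 14
Area = |Σ|/2 = 7.
Net area = 60.5 − 7 = 53.5.

53.5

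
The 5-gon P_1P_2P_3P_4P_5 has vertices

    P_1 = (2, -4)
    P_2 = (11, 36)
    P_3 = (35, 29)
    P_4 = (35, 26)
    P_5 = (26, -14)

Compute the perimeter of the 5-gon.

|P_1P_2| = √((9)² + (40)²) = √1681 = 41
|P_2P_3| = √((24)² + (-7)²) = √625 = 25
|P_3P_4| = √((0)² + (-3)²) = √9 = 3
|P_4P_5| = √((-9)² + (-40)²) = √1681 = 41
|P_5P_1| = √((-24)² + (10)²) = √676 = 26
Perimeter = 41 + 25 + 3 + 41 + 26 = 136.

136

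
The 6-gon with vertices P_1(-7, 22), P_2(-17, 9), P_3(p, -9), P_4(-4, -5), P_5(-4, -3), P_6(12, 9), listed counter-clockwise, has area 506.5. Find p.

The doubled signed area Σ (x_i y_{i+1} − x_{i+1} y_i) is linear in p.
With p=0 it equals 747; the coefficient of p is -14 (from the two edges through P_3).
So -14·p + 747 = 2·506.5 = 1013 ⇒ p = -19.

-19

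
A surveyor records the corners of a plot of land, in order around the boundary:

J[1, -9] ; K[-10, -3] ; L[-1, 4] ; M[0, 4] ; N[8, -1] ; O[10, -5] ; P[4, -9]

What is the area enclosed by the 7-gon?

J→K: (1)(-3) − (-10)(-9) = -93
K→L: (-10)(4) − (-1)(-3) = -43
L→M: (-1)(4) − (0)(4) = -4
M→N: (0)(-1) − (8)(4) = -32
N→O: (8)(-5) − (10)(-1) = -30
O→P: (10)(-9) − (4)(-5) = -70
P→J: (4)(-9) − (1)(-9) = -27
Σ = -299
Area = |Σ|/2 = 149.5.

149.5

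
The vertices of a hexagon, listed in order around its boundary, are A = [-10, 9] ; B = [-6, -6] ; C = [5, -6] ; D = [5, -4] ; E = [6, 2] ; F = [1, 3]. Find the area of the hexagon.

Apply the shoelace formula: 2A = Σ (x_i·y_{i+1} − x_{i+1}·y_i), indices taken mod 6.
Σ = (114) + (66) + (10) + (34) + (16) + (39) = 279
Area = |Σ|/2 = 139.5.

139.5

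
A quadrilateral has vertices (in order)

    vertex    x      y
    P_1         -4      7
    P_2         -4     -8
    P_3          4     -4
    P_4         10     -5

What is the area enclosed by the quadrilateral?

Apply the shoelace formula: 2A = Σ (x_i·y_{i+1} − x_{i+1}·y_i), indices taken mod 4.
P_1→P_2: (-4)(-8) − (-4)(7) = 60
P_2→P_3: (-4)(-4) − (4)(-8) = 48
P_3→P_4: (4)(-5) − (10)(-4) = 20
P_4→P_1: (10)(7) − (-4)(-5) = 50
Σ = 178
Area = |Σ|/2 = 89.

89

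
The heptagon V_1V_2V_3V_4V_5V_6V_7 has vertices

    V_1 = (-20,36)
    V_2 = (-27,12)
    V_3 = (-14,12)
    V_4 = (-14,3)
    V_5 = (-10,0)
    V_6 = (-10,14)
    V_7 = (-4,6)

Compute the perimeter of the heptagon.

110

|V_1V_2| = √((-7)² + (-24)²) = √625 = 25
|V_2V_3| = √((13)² + (0)²) = √169 = 13
|V_3V_4| = √((0)² + (-9)²) = √81 = 9
|V_4V_5| = √((4)² + (-3)²) = √25 = 5
|V_5V_6| = √((0)² + (14)²) = √196 = 14
|V_6V_7| = √((6)² + (-8)²) = √100 = 10
|V_7V_1| = √((-16)² + (30)²) = √1156 = 34
Perimeter = 25 + 13 + 9 + 5 + 14 + 10 + 34 = 110.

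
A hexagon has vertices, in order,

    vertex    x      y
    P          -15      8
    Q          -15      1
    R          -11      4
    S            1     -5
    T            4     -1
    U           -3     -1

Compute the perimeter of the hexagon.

|PQ| = √((0)² + (-7)²) = √49 = 7
|QR| = √((4)² + (3)²) = √25 = 5
|RS| = √((12)² + (-9)²) = √225 = 15
|ST| = √((3)² + (4)²) = √25 = 5
|TU| = √((-7)² + (0)²) = √49 = 7
|UP| = √((-12)² + (9)²) = √225 = 15
Perimeter = 7 + 5 + 15 + 5 + 7 + 15 = 54.

54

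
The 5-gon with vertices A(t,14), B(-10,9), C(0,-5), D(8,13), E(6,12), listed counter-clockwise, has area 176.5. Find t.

-7

Write out the shoelace sum; only the two edges meeting at A involve t:
2·Area = [(6·14 − t·12) + (t·9 − (-10)·14)] + 108
       = -3·t + 332 = 353
⇒ t = -7.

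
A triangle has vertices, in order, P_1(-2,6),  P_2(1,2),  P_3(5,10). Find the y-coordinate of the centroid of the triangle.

6

Apply Gauss's area formula. First the cross-terms c_i = x_i·y_{i+1} − x_{i+1}·y_i:
  -10, 0, 50  ⇒  2A = 40, A = 20.
Then Σ (y_i + y_{i+1})·c_i = 720, so ȳ = 720 / (6·20) = 6.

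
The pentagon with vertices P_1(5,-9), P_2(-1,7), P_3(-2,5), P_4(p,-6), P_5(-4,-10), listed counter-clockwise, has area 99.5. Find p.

-6

The doubled signed area Σ (x_i y_{i+1} − x_{i+1} y_i) is linear in p.
With p=0 it equals 109; the coefficient of p is -15 (from the two edges through P_4).
So -15·p + 109 = 2·99.5 = 199 ⇒ p = -6.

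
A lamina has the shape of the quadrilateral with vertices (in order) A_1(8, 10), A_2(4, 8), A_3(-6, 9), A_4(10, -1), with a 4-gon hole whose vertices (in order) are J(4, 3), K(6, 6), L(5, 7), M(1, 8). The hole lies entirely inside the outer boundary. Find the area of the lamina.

Outer boundary:
Σ = (24) + (84) + (-84) + (108) = 132
Area = |Σ|/2 = 66.
Hole:
Σ = (6) + (12) + (33) + (-29) = 22
Area = |Σ|/2 = 11.
Net area = 66 − 11 = 55.

55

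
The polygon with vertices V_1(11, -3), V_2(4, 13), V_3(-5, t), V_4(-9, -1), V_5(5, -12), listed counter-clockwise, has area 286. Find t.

Write out the shoelace sum; only the two edges meeting at V_3 involve t:
2·Area = [(4·t − (-5)·13) + ((-5)·(-1) − (-9)·t)] + 385
       = 13·t + 455 = 572
⇒ t = 9.

9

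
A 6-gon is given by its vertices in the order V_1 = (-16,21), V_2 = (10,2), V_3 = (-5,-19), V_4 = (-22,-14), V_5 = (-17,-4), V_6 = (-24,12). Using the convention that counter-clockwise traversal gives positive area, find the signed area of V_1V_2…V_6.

Apply Gauss's area formula: 2A = Σ (x_i·y_{i+1} − x_{i+1}·y_i), indices taken mod 6.
Σ = (-242) + (-180) + (-348) + (-150) + (-300) + (-312) = -1532
Signed area = Σ/2 = -766 (negative ⇒ clockwise traversal).

-766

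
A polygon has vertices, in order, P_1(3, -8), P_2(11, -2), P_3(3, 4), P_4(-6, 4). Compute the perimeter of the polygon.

|P_1P_2| = √((8)² + (6)²) = √100 = 10
|P_2P_3| = √((-8)² + (6)²) = √100 = 10
|P_3P_4| = √((-9)² + (0)²) = √81 = 9
|P_4P_1| = √((9)² + (-12)²) = √225 = 15
Perimeter = 10 + 10 + 9 + 15 = 44.

44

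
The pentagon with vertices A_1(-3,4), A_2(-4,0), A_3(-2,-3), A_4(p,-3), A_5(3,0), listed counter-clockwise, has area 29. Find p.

The doubled signed area Σ (x_i y_{i+1} − x_{i+1} y_i) is linear in p.
With p=0 it equals 55; the coefficient of p is 3 (from the two edges through A_4).
So 3·p + 55 = 2·29 = 58 ⇒ p = 1.

1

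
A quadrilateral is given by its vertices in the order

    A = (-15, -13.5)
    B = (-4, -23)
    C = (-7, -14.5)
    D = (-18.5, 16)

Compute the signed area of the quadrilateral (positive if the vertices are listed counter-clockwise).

148.75

Σ = (291) + (-103) + (-380.25) + (489.75) = 297.5
Signed area = Σ/2 = 148.75 (positive ⇒ counter-clockwise traversal).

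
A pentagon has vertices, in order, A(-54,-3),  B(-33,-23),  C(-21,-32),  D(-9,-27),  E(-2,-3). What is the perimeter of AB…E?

|AB| = √((21)² + (-20)²) = √841 = 29
|BC| = √((12)² + (-9)²) = √225 = 15
|CD| = √((12)² + (5)²) = √169 = 13
|DE| = √((7)² + (24)²) = √625 = 25
|EA| = √((-52)² + (0)²) = √2704 = 52
Perimeter = 29 + 15 + 13 + 25 + 52 = 134.

134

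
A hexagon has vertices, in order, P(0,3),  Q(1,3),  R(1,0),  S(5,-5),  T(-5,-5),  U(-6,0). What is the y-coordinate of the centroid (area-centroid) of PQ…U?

-198/109

Apply the shoelace formula. First the cross-terms c_i = x_i·y_{i+1} − x_{i+1}·y_i:
  -3, -3, -5, -50, -30, -18  ⇒  2A = -109, A = -54.5.
Then Σ (y_i + y_{i+1})·c_i = 594, so ȳ = 594 / (6·(-54.5)) = -198/109.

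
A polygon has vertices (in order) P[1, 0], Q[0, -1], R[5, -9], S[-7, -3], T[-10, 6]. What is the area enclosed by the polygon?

76

P→Q: (1)(-1) − (0)(0) = -1
Q→R: (0)(-9) − (5)(-1) = 5
R→S: (5)(-3) − (-7)(-9) = -78
S→T: (-7)(6) − (-10)(-3) = -72
T→P: (-10)(0) − (1)(6) = -6
Σ = -152
Area = |Σ|/2 = 76.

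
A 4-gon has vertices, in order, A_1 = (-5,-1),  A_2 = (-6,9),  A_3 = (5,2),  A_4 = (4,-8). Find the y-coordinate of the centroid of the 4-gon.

0.585

Apply the shoelace formula. First the cross-terms c_i = x_i·y_{i+1} − x_{i+1}·y_i:
  -51, -57, -48, -44  ⇒  2A = -200, A = -100.
Then Σ (y_i + y_{i+1})·c_i = -351, so ȳ = -351 / (6·(-100)) = 0.585.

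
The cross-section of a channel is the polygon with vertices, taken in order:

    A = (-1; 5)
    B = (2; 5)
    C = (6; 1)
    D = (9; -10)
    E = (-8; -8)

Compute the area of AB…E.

156

Apply the shoelace formula: 2A = Σ (x_i·y_{i+1} − x_{i+1}·y_i), indices taken mod 5.
A→B: (-1)(5) − (2)(5) = -15
B→C: (2)(1) − (6)(5) = -28
C→D: (6)(-10) − (9)(1) = -69
D→E: (9)(-8) − (-8)(-10) = -152
E→A: (-8)(5) − (-1)(-8) = -48
Σ = -312
Area = |Σ|/2 = 156.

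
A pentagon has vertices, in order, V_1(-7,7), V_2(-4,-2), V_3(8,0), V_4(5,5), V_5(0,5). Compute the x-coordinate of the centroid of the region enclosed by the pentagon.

Apply the shoelace (surveyor's) formula. First the cross-terms c_i = x_i·y_{i+1} − x_{i+1}·y_i:
  42, 16, 40, 25, 35  ⇒  2A = 158, A = 79.
Then Σ (x_i + x_{i+1})·c_i = 2, so x̄ = 2 / (6·79) = 1/237.

1/237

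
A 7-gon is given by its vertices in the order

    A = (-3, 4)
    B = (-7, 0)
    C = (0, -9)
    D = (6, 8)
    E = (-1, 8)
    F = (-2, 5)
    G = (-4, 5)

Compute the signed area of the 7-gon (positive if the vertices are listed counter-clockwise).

110.5

Σ = (28) + (63) + (54) + (56) + (11) + (10) + (-1) = 221
Signed area = Σ/2 = 110.5 (positive ⇒ counter-clockwise traversal).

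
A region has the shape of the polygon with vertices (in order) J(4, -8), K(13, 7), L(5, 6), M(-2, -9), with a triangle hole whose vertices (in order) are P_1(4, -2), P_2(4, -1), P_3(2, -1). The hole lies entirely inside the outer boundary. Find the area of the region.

Outer boundary:
J→K: (4)(7) − (13)(-8) = 132
K→L: (13)(6) − (5)(7) = 43
L→M: (5)(-9) − (-2)(6) = -33
M→J: (-2)(-8) − (4)(-9) = 52
Σ = 194
Area = |Σ|/2 = 97.
Hole:
Apply the surveyor's formula: 2A = Σ (x_i·y_{i+1} − x_{i+1}·y_i), indices taken mod 3.
Σ = (4) + (-2) + (0) = 2
Area = |Σ|/2 = 1.
Net area = 97 − 1 = 96.

96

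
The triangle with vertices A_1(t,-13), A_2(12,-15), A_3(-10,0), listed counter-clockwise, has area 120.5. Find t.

-7

The doubled signed area Σ (x_i y_{i+1} − x_{i+1} y_i) is linear in t.
With t=0 it equals 136; the coefficient of t is -15 (from the two edges through A_1).
So -15·t + 136 = 2·120.5 = 241 ⇒ t = -7.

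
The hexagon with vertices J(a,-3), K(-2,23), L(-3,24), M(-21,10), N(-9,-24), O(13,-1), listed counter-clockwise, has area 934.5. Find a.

The doubled signed area Σ (x_i y_{i+1} − x_{i+1} y_i) is linear in a.
With a=0 it equals 1365; the coefficient of a is 24 (from the two edges through J).
So 24·a + 1365 = 2·934.5 = 1869 ⇒ a = 21.

21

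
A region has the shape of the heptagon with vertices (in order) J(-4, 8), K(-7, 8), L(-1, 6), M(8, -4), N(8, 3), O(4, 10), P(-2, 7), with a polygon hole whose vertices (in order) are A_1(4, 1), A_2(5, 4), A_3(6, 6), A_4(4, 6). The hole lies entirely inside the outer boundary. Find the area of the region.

60.5

Outer boundary:
J→K: (-4)(8) − (-7)(8) = 24
K→L: (-7)(6) − (-1)(8) = -34
L→M: (-1)(-4) − (8)(6) = -44
M→N: (8)(3) − (8)(-4) = 56
N→O: (8)(10) − (4)(3) = 68
O→P: (4)(7) − (-2)(10) = 48
P→J: (-2)(8) − (-4)(7) = 12
Σ = 130
Area = |Σ|/2 = 65.
Hole:
Apply the shoelace (surveyor's) formula: 2A = Σ (x_i·y_{i+1} − x_{i+1}·y_i), indices taken mod 4.
Cross-terms: 11, 6, 12, -20  ⇒  Σ = 9
Area = |Σ|/2 = 4.5.
Net area = 65 − 4.5 = 60.5.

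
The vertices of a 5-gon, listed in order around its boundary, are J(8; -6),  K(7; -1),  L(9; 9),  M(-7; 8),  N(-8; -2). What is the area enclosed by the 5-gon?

191.5

Σ = (34) + (72) + (135) + (78) + (64) = 383
Area = |Σ|/2 = 191.5.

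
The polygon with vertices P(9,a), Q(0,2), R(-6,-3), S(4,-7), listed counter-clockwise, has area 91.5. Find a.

9

Write out the shoelace sum; only the two edges meeting at P involve a:
2·Area = [(4·a − 9·(-7)) + (9·2 − 0·a)] + 66
       = 4·a + 147 = 183
⇒ a = 9.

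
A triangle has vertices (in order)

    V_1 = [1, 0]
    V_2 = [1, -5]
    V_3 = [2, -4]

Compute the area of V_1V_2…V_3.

Apply the shoelace formula: 2A = Σ (x_i·y_{i+1} − x_{i+1}·y_i), indices taken mod 3.
Σ = (-5) + (6) + (4) = 5
Area = |Σ|/2 = 2.5.

2.5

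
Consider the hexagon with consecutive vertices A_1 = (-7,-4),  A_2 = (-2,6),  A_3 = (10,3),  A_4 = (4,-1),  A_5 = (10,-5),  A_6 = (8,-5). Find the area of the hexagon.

112.5

Apply the shoelace formula: 2A = Σ (x_i·y_{i+1} − x_{i+1}·y_i), indices taken mod 6.
Σ = (-50) + (-66) + (-22) + (-10) + (-10) + (-67) = -225
Area = |Σ|/2 = 112.5.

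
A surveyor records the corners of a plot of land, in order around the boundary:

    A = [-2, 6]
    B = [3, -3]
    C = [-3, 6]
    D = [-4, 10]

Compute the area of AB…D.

Apply the shoelace (surveyor's) formula: 2A = Σ (x_i·y_{i+1} − x_{i+1}·y_i), indices taken mod 4.
Σ = (-12) + (9) + (-6) + (-4) = -13
Area = |Σ|/2 = 6.5.

6.5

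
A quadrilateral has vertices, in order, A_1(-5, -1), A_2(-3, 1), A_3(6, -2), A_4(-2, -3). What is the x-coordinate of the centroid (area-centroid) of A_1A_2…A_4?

Apply the surveyor's formula. First the cross-terms c_i = x_i·y_{i+1} − x_{i+1}·y_i:
  -8, 0, -22, -13  ⇒  2A = -43, A = -21.5.
Then Σ (x_i + x_{i+1})·c_i = 67, so x̄ = 67 / (6·(-21.5)) = -67/129.

-67/129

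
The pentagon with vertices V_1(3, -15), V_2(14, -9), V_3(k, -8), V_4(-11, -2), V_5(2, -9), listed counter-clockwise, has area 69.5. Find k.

8

Write out the shoelace sum; only the two edges meeting at V_3 involve k:
2·Area = [(14·(-8) − k·(-9)) + (k·(-2) − (-11)·(-8))] + 283
       = 7·k + 83 = 139
⇒ k = 8.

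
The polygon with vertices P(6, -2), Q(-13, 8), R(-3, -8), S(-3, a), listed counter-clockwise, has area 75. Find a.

Write out the shoelace sum; only the two edges meeting at S involve a:
2·Area = [((-3)·a − (-3)·(-8)) + ((-3)·(-2) − 6·a)] + 150
       = -9·a + 132 = 150
⇒ a = -2.

-2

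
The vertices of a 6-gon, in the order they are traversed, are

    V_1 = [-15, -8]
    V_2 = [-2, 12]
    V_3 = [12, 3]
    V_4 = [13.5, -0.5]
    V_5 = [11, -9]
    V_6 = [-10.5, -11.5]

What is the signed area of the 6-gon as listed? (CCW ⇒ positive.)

Σ = (-196) + (-150) + (-46.5) + (-116) + (-221) + (-88.5) = -818
Signed area = Σ/2 = -409 (negative ⇒ clockwise traversal).

-409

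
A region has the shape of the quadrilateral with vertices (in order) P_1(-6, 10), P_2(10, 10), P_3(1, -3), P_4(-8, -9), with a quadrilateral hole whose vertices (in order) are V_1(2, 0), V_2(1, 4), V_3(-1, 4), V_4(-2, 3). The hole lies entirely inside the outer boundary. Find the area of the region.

Outer boundary:
Apply the shoelace (surveyor's) formula: 2A = Σ (x_i·y_{i+1} − x_{i+1}·y_i), indices taken mod 4.
Cross-terms: -160, -40, -33, -134  ⇒  Σ = -367
Area = |Σ|/2 = 183.5.
Hole:
Apply Gauss's area formula: 2A = Σ (x_i·y_{i+1} − x_{i+1}·y_i), indices taken mod 4.
Cross-terms: 8, 8, 5, -6  ⇒  Σ = 15
Area = |Σ|/2 = 7.5.
Net area = 183.5 − 7.5 = 176.

176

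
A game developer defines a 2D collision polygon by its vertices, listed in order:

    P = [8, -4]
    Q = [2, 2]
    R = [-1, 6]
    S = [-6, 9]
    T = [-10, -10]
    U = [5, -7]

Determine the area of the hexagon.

185.5

Σ = (24) + (14) + (27) + (150) + (120) + (36) = 371
Area = |Σ|/2 = 185.5.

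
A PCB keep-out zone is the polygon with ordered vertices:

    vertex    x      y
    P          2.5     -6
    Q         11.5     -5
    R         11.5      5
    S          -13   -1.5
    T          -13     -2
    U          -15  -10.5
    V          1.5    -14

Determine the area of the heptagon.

292

Σ = (56.5) + (115) + (47.75) + (6.5) + (106.5) + (225.75) + (26) = 584
Area = |Σ|/2 = 292.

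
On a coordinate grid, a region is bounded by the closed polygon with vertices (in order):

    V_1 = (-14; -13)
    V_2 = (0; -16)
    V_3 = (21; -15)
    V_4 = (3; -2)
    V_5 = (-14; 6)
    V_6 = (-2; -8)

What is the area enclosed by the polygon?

Σ = (224) + (336) + (3) + (-10) + (124) + (-86) = 591
Area = |Σ|/2 = 295.5.

295.5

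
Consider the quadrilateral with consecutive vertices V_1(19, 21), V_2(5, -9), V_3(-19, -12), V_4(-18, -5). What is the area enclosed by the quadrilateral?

455.5

Apply the shoelace (surveyor's) formula: 2A = Σ (x_i·y_{i+1} − x_{i+1}·y_i), indices taken mod 4.
Σ = (-276) + (-231) + (-121) + (-283) = -911
Area = |Σ|/2 = 455.5.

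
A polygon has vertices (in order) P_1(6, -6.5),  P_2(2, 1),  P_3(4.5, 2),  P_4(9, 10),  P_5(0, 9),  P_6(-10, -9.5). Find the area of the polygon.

Apply the surveyor's formula: 2A = Σ (x_i·y_{i+1} − x_{i+1}·y_i), indices taken mod 6.
Σ = (19) + (-0.5) + (27) + (81) + (90) + (122) = 338.5
Area = |Σ|/2 = 169.25.

169.25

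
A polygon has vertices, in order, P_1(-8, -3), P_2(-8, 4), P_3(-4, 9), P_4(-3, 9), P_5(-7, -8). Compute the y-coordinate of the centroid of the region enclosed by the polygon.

386/231

Apply the shoelace formula. First the cross-terms c_i = x_i·y_{i+1} − x_{i+1}·y_i:
  -56, -56, -9, 87, -43  ⇒  2A = -77, A = -38.5.
Then Σ (y_i + y_{i+1})·c_i = -386, so ȳ = -386 / (6·(-38.5)) = 386/231.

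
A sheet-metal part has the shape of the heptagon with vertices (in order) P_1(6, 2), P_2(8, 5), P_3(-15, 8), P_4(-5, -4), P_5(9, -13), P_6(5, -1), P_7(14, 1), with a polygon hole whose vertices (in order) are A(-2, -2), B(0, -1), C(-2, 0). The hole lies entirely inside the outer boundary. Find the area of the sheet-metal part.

223.5

Outer boundary:
Apply Gauss's area formula: 2A = Σ (x_i·y_{i+1} − x_{i+1}·y_i), indices taken mod 7.
Σ = (14) + (139) + (100) + (101) + (56) + (19) + (22) = 451
Area = |Σ|/2 = 225.5.
Hole:
Σ = (2) + (-2) + (4) = 4
Area = |Σ|/2 = 2.
Net area = 225.5 − 2 = 223.5.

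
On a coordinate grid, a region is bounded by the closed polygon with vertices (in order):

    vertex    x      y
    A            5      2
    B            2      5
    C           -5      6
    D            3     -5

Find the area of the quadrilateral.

Cross-terms: 21, 37, 7, 31  ⇒  Σ = 96
Area = |Σ|/2 = 48.

48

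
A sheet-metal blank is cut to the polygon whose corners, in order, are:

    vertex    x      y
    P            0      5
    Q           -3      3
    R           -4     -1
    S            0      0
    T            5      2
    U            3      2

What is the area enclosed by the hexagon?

24.5

Apply the shoelace (surveyor's) formula: 2A = Σ (x_i·y_{i+1} − x_{i+1}·y_i), indices taken mod 6.
Σ = (15) + (15) + (0) + (0) + (4) + (15) = 49
Area = |Σ|/2 = 24.5.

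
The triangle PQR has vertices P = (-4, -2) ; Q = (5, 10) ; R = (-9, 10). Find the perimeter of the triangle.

42

|PQ| = √((9)² + (12)²) = √225 = 15
|QR| = √((-14)² + (0)²) = √196 = 14
|RP| = √((5)² + (-12)²) = √169 = 13
Perimeter = 15 + 14 + 13 = 42.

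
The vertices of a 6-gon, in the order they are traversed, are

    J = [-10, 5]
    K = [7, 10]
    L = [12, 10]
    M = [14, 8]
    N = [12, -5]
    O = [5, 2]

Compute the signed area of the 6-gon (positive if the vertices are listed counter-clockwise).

-150.5

Apply the shoelace formula: 2A = Σ (x_i·y_{i+1} − x_{i+1}·y_i), indices taken mod 6.
Σ = (-135) + (-50) + (-44) + (-166) + (49) + (45) = -301
Signed area = Σ/2 = -150.5 (negative ⇒ clockwise traversal).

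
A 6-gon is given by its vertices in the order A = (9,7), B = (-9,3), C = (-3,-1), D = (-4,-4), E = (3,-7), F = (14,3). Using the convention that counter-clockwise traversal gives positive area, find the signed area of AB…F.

A→B: (9)(3) − (-9)(7) = 90
B→C: (-9)(-1) − (-3)(3) = 18
C→D: (-3)(-4) − (-4)(-1) = 8
D→E: (-4)(-7) − (3)(-4) = 40
E→F: (3)(3) − (14)(-7) = 107
F→A: (14)(7) − (9)(3) = 71
Σ = 334
Signed area = Σ/2 = 167 (positive ⇒ counter-clockwise traversal).

167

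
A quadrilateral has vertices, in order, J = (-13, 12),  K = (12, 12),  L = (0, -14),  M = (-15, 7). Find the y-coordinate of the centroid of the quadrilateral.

545/177

Apply Gauss's area formula. First the cross-terms c_i = x_i·y_{i+1} − x_{i+1}·y_i:
  -300, -168, -210, -89  ⇒  2A = -767, A = -383.5.
Then Σ (y_i + y_{i+1})·c_i = -7085, so ȳ = -7085 / (6·(-383.5)) = 545/177.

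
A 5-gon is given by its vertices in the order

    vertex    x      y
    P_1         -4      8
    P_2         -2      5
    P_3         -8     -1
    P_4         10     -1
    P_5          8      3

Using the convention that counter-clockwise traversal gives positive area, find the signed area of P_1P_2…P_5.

Apply the shoelace (surveyor's) formula: 2A = Σ (x_i·y_{i+1} − x_{i+1}·y_i), indices taken mod 5.
Σ = (-4) + (42) + (18) + (38) + (76) = 170
Signed area = Σ/2 = 85 (positive ⇒ counter-clockwise traversal).

85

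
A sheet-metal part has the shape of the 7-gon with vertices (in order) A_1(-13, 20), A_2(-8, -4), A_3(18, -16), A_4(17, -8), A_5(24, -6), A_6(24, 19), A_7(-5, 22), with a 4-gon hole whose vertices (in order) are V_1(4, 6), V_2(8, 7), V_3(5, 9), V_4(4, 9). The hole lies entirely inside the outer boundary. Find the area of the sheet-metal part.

1012.5

Outer boundary:
Apply the surveyor's formula: 2A = Σ (x_i·y_{i+1} − x_{i+1}·y_i), indices taken mod 7.
Σ = (212) + (200) + (128) + (90) + (600) + (623) + (186) = 2039
Area = |Σ|/2 = 1019.5.
Hole:
Apply the shoelace formula: 2A = Σ (x_i·y_{i+1} − x_{i+1}·y_i), indices taken mod 4.
Cross-terms: -20, 37, 9, -12  ⇒  Σ = 14
Area = |Σ|/2 = 7.
Net area = 1019.5 − 7 = 1012.5.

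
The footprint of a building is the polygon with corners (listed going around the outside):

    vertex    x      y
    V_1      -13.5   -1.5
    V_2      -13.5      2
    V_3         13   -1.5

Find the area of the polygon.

46.375

Cross-terms: -47.25, -5.75, -39.75  ⇒  Σ = -92.75
Area = |Σ|/2 = 46.375.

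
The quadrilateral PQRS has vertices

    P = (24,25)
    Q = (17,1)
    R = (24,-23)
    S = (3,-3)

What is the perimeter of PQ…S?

114

|PQ| = √((-7)² + (-24)²) = √625 = 25
|QR| = √((7)² + (-24)²) = √625 = 25
|RS| = √((-21)² + (20)²) = √841 = 29
|SP| = √((21)² + (28)²) = √1225 = 35
Perimeter = 25 + 25 + 29 + 35 = 114.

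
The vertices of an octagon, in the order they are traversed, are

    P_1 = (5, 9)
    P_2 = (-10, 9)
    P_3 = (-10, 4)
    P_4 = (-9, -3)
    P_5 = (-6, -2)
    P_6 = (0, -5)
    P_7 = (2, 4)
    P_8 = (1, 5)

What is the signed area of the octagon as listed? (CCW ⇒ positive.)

140.5

Apply Gauss's area formula: 2A = Σ (x_i·y_{i+1} − x_{i+1}·y_i), indices taken mod 8.
Σ = (135) + (50) + (66) + (0) + (30) + (10) + (6) + (-16) = 281
Signed area = Σ/2 = 140.5 (positive ⇒ counter-clockwise traversal).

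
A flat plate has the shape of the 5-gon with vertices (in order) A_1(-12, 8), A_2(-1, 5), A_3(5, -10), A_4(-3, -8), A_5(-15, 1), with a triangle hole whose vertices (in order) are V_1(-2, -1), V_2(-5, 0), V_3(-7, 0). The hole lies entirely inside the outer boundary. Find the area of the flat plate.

183

Outer boundary:
A_1→A_2: (-12)(5) − (-1)(8) = -52
A_2→A_3: (-1)(-10) − (5)(5) = -15
A_3→A_4: (5)(-8) − (-3)(-10) = -70
A_4→A_5: (-3)(1) − (-15)(-8) = -123
A_5→A_1: (-15)(8) − (-12)(1) = -108
Σ = -368
Area = |Σ|/2 = 184.
Hole:
Σ = (-5) + (0) + (7) = 2
Area = |Σ|/2 = 1.
Net area = 184 − 1 = 183.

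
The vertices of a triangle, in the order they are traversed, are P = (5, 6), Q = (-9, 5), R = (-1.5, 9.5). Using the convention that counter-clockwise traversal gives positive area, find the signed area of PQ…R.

-27.75

P→Q: (5)(5) − (-9)(6) = 79
Q→R: (-9)(9.5) − (-1.5)(5) = -78
R→P: (-1.5)(6) − (5)(9.5) = -56.5
Σ = -55.5
Signed area = Σ/2 = -27.75 (negative ⇒ clockwise traversal).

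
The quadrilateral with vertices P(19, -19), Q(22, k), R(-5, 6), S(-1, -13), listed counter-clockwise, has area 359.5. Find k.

-7

The doubled signed area Σ (x_i y_{i+1} − x_{i+1} y_i) is linear in k.
With k=0 it equals 887; the coefficient of k is 24 (from the two edges through Q).
So 24·k + 887 = 2·359.5 = 719 ⇒ k = -7.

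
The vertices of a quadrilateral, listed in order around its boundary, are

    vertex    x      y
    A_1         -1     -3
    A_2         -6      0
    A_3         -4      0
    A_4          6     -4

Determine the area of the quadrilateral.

A_1→A_2: (-1)(0) − (-6)(-3) = -18
A_2→A_3: (-6)(0) − (-4)(0) = 0
A_3→A_4: (-4)(-4) − (6)(0) = 16
A_4→A_1: (6)(-3) − (-1)(-4) = -22
Σ = -24
Area = |Σ|/2 = 12.

12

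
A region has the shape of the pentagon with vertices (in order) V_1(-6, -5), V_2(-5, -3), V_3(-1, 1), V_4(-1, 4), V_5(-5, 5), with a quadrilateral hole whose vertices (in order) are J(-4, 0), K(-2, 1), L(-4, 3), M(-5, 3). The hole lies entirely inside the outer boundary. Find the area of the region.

Outer boundary:
Apply Gauss's area formula: 2A = Σ (x_i·y_{i+1} − x_{i+1}·y_i), indices taken mod 5.
Cross-terms: -7, -8, -3, 15, 55  ⇒  Σ = 52
Area = |Σ|/2 = 26.
Hole:
Apply the surveyor's formula: 2A = Σ (x_i·y_{i+1} − x_{i+1}·y_i), indices taken mod 4.
J→K: (-4)(1) − (-2)(0) = -4
K→L: (-2)(3) − (-4)(1) = -2
L→M: (-4)(3) − (-5)(3) = 3
M→J: (-5)(0) − (-4)(3) = 12
Σ = 9
Area = |Σ|/2 = 4.5.
Net area = 26 − 4.5 = 21.5.

21.5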